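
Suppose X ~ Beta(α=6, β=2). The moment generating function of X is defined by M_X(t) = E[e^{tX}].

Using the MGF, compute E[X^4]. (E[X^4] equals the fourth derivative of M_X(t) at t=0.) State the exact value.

E[X^4] = d^4M/dt^4 |_{t=0} = 21/55

M_X(t) = ₁F₁(6; 8; t)
dM/dt = 3*₁F₁(7; 9; t)/4
d^2M/dt^2 = 7*₁F₁(8; 10; t)/12
d^3M/dt^3 = 7*₁F₁(9; 11; t)/15
d^4M/dt^4 = 21*₁F₁(10; 12; t)/55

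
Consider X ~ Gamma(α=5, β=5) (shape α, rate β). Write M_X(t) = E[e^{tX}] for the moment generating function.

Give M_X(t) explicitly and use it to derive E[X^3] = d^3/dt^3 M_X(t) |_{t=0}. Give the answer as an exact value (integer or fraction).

M_X(t) = 3125/(5 - t)^5
dM/dt = 15625/(t^6 - 30*t^5 + 375*t^4 - 2500*t^3 + 9375*t^2 - 18750*t + 15625)
d^2M/dt^2 = -93750/(t^7 - 35*t^6 + 525*t^5 - 4375*t^4 + 21875*t^3 - 65625*t^2 + 109375*t - 78125)
d^3M/dt^3 = 656250/(t^8 - 40*t^7 + 700*t^6 - 7000*t^5 + 43750*t^4 - 175000*t^3 + 437500*t^2 - 625000*t + 390625)

E[X^3] = d^3M/dt^3 |_{t=0} = 42/25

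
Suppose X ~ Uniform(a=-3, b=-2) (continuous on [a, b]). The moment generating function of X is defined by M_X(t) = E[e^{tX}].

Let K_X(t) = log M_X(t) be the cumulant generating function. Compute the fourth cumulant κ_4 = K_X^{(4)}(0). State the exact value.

M_X(t) = (e^(-2*t) - e^(-3*t))/t
K_X(t) = log M_X(t) = -log(t) + log(e^(-2*t) - e^(-3*t))

κ_4 = D^4[K](0) = -1/120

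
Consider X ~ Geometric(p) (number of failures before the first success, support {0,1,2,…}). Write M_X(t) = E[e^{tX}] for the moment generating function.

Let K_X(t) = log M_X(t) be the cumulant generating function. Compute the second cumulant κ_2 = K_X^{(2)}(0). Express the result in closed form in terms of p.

M_X(t) = p/(-(1 - p)*e^(t) + 1)
K_X(t) = log M_X(t) = log(p) - log(-(1 - p)*e^(t) + 1)
K^(2)(t) = (-p*e^(t) + e^(t))/(p^2*e^(2*t) - 2*p*e^(2*t) + 2*p*e^(t) + e^(2*t) - 2*e^(t) + 1)

κ_2 = K^(2)(0) = (1 - p)/p^2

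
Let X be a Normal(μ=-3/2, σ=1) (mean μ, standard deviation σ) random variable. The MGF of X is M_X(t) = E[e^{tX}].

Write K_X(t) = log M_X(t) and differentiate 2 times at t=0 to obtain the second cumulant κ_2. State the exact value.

M_X(t) = e^(t^2/2 - 3*t/2)
K_X(t) = log M_X(t) = t^2/2 - 3*t/2
D^2[K](t) = 1

κ_2 = D^2[K](0) = 1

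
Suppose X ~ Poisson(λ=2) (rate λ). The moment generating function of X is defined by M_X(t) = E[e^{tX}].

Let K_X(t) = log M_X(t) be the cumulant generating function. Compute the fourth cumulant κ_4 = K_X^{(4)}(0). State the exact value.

κ_4 = D^4[K](0) = 2

M_X(t) = e^(2*e^(t) - 2)
K_X(t) = log M_X(t) = 2*e^(t) - 2
D^4[K](t) = 2*e^(t)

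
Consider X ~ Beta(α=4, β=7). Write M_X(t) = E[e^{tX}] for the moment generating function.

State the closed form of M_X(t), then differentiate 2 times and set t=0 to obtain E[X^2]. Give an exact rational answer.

M_X(t) = ₁F₁(4; 11; t)
M′(t) = 4*₁F₁(5; 12; t)/11
M′′(t) = 5*₁F₁(6; 13; t)/33

E[X^2] = M′′(0) = 5/33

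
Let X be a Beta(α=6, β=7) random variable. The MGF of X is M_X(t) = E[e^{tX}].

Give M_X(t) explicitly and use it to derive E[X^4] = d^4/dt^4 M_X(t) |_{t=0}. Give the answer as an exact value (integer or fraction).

M_X(t) = ₁F₁(6; 13; t)
dM/dt = 6*₁F₁(7; 14; t)/13
d^2M/dt^2 = 3*₁F₁(8; 15; t)/13
d^3M/dt^3 = 8*₁F₁(9; 16; t)/65
d^4M/dt^4 = 9*₁F₁(10; 17; t)/130

E[X^4] = d^4M/dt^4 |_{t=0} = 9/130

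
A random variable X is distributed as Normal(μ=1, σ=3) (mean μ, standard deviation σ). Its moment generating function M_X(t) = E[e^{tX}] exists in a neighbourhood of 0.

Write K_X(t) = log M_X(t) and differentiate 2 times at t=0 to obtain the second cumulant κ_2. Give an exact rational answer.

M_X(t) = e^(9*t^2/2 + t)
K_X(t) = log M_X(t) = 9*t^2/2 + t
D^2[K](t) = 9

κ_2 = D^2[K](0) = 9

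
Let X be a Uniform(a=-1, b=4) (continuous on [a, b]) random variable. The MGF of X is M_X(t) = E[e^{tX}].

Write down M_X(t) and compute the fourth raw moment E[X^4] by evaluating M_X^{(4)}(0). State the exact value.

E[X^4] = D^4[M](0) = 41

M_X(t) = (e^(4*t) - e^(-t))/(5*t)
D^4[M](t) = (256*t^4*e^(5*t) - t^4 - 256*t^3*e^(5*t) - 4*t^3 + 192*t^2*e^(5*t) - 12*t^2 - 96*t*e^(5*t) - 24*t + 24*e^(5*t) - 24)*e^(-t)/(5*t^5)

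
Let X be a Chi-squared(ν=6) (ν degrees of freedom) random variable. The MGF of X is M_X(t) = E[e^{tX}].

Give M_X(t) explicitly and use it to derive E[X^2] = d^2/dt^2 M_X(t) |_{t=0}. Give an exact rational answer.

E[X^2] = M^(2)(0) = 48

M_X(t) = (1 - 2*t)^(-3)
M^(2)(t) = -48/(32*t^5 - 80*t^4 + 80*t^3 - 40*t^2 + 10*t - 1)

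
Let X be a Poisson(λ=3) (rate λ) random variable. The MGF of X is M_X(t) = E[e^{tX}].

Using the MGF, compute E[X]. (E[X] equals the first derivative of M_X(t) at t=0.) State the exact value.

M_X(t) = e^(3*e^(t) - 3)
M^(1)(t) = 3*e^(-3)*e^(t)*e^(3*e^(t))

E[X] = M^(1)(0) = 3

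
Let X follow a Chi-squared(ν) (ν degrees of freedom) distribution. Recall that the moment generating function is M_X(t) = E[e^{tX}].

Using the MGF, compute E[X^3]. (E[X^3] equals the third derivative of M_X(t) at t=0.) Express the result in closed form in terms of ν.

E[X^3] = M^(3)(0) = ν*(ν^2 + 6*ν + 8)

M_X(t) = (1 - 2*t)^(-ν/2)
M^(3)(t) = (-ν^3 - 6*ν^2 - 8*ν)/(8*t^3*(1 - 2*t)^(ν/2) - 12*t^2*(1 - 2*t)^(ν/2) + 6*t*(1 - 2*t)^(ν/2) - (1 - 2*t)^(ν/2))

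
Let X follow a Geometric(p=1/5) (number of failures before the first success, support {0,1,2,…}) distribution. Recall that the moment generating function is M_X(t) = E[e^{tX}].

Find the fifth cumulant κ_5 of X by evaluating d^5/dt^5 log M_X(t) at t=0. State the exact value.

κ_5 = K′′′′′(0) = 43380

M_X(t) = 1/(5*(1 - 4*e^(t)/5))
K_X(t) = log M_X(t) = -log(1 - 4*e^(t)/5) - log(5)
K′(t) = -4*e^(t)/(4*e^(t) - 5)
K′′(t) = 20*e^(t)/(16*e^(2*t) - 40*e^(t) + 25)
K′′′(t) = (-80*e^(2*t) - 100*e^(t))/(64*e^(3*t) - 240*e^(2*t) + 300*e^(t) - 125)
K′′′′(t) = (320*e^(3*t) + 1600*e^(2*t) + 500*e^(t))/(256*e^(4*t) - 1280*e^(3*t) + 2400*e^(2*t) - 2000*e^(t) + 625)
K′′′′′(t) = (-1280*e^(4*t) - 17600*e^(3*t) - 22000*e^(2*t) - 2500*e^(t))/(1024*e^(5*t) - 6400*e^(4*t) + 16000*e^(3*t) - 20000*e^(2*t) + 12500*e^(t) - 3125)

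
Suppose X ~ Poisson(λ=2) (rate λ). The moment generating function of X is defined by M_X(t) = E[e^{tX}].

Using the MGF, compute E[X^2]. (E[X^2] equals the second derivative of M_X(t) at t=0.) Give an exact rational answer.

E[X^2] = d^2M/dt^2 |_{t=0} = 6

M_X(t) = e^(2*e^(t) - 2)
dM/dt = 2*e^(-2)*e^(t)*e^(2*e^(t))
d^2M/dt^2 = (4*e^(2*t)*e^(2*e^(t)) + 2*e^(t)*e^(2*e^(t)))*e^(-2)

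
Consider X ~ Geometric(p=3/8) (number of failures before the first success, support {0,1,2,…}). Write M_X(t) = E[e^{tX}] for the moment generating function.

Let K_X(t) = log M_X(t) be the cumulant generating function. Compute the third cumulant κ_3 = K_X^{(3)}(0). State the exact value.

M_X(t) = 3/(8*(1 - 5*e^(t)/8))
K_X(t) = log M_X(t) = -log(1 - 5*e^(t)/8) - 3*log(2) + log(3)
K′(t) = -5*e^(t)/(5*e^(t) - 8)
K′′(t) = 40*e^(t)/(25*e^(2*t) - 80*e^(t) + 64)
K′′′(t) = (-200*e^(2*t) - 320*e^(t))/(125*e^(3*t) - 600*e^(2*t) + 960*e^(t) - 512)

κ_3 = K′′′(0) = 520/27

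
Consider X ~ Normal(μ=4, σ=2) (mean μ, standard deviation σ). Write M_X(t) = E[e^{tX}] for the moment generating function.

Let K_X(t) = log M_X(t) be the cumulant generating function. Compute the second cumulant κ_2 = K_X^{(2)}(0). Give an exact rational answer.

κ_2 = K^(2)(0) = 4

M_X(t) = e^(2*t^2 + 4*t)
K_X(t) = log M_X(t) = 2*t^2 + 4*t
K^(2)(t) = 4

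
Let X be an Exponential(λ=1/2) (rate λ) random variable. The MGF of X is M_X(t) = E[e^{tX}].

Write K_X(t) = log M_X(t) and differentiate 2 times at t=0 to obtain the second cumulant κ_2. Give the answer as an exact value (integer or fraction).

M_X(t) = 1/(2*(1/2 - t))
K_X(t) = log M_X(t) = -log(1/2 - t) - log(2)
D^2[K](t) = 4/(4*t^2 - 4*t + 1)

κ_2 = D^2[K](0) = 4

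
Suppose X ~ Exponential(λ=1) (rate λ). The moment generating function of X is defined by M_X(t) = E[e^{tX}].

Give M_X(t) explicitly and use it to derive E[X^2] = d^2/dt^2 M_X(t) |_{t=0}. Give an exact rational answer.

M_X(t) = 1/(1 - t)
M′(t) = 1/(t^2 - 2*t + 1)
M′′(t) = -2/(t^3 - 3*t^2 + 3*t - 1)

E[X^2] = M′′(0) = 2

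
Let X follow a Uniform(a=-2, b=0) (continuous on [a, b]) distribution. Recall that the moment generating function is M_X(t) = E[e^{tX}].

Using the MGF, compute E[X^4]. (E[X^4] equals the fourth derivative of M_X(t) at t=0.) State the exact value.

E[X^4] = d^4M/dt^4 |_{t=0} = 16/5

M_X(t) = (1 - e^(-2*t))/(2*t)
dM/dt = (2*t - e^(2*t) + 1)*e^(-2*t)/(2*t^2)
d^2M/dt^2 = (-2*t^2 - 2*t + e^(2*t) - 1)*e^(-2*t)/t^3
d^3M/dt^3 = (4*t^3 + 6*t^2 + 6*t - 3*e^(2*t) + 3)*e^(-2*t)/t^4
d^4M/dt^4 = (-8*t^4 - 16*t^3 - 24*t^2 - 24*t + 12*e^(2*t) - 12)*e^(-2*t)/t^5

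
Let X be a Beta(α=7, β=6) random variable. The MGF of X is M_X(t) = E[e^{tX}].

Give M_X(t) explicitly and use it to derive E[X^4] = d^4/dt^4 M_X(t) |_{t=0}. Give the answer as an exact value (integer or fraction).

E[X^4] = D^4[M](0) = 3/26

M_X(t) = ₁F₁(7; 13; t)
D^4[M](t) = 3*₁F₁(11; 17; t)/26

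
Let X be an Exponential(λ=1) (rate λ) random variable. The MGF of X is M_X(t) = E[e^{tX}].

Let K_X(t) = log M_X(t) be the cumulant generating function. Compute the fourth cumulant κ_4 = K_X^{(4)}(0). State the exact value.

M_X(t) = 1/(1 - t)
K_X(t) = log M_X(t) = -log(1 - t)
D^4[K](t) = 6/(t^4 - 4*t^3 + 6*t^2 - 4*t + 1)

κ_4 = D^4[K](0) = 6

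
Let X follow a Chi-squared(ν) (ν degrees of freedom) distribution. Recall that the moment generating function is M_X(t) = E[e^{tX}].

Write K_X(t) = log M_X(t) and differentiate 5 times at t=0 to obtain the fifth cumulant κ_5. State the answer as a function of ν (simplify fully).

κ_5 = K^(5)(0) = 384*ν

M_X(t) = (1 - 2*t)^(-ν/2)
K_X(t) = log M_X(t) = -ν*log(1 - 2*t)/2
K^(5)(t) = -384*ν/(32*t^5 - 80*t^4 + 80*t^3 - 40*t^2 + 10*t - 1)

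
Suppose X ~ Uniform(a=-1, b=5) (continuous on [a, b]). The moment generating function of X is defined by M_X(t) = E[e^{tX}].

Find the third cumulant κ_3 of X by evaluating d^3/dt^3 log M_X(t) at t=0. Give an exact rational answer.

κ_3 = d^3K/dt^3 |_{t=0} = 0

M_X(t) = (e^(5*t) - e^(-t))/(6*t)
K_X(t) = log M_X(t) = -log(t) + log(e^(5*t) - e^(-t)) - log(6)
dK/dt = (5*t*e^(6*t) + t - e^(6*t) + 1)/(t*e^(6*t) - t)
d^2K/dt^2 = (-36*t^2*e^(6*t) + e^(12*t) - 2*e^(6*t) + 1)/(t^2*e^(12*t) - 2*t^2*e^(6*t) + t^2)
d^3K/dt^3 = (216*t^3*e^(12*t) + 216*t^3*e^(6*t) - 2*e^(18*t) + 6*e^(12*t) - 6*e^(6*t) + 2)/(t^3*e^(18*t) - 3*t^3*e^(12*t) + 3*t^3*e^(6*t) - t^3)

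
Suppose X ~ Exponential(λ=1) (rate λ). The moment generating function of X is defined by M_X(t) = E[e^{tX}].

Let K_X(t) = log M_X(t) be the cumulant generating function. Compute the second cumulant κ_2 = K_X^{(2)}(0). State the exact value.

M_X(t) = 1/(1 - t)
K_X(t) = log M_X(t) = -log(1 - t)
K^(2)(t) = 1/(t^2 - 2*t + 1)

κ_2 = K^(2)(0) = 1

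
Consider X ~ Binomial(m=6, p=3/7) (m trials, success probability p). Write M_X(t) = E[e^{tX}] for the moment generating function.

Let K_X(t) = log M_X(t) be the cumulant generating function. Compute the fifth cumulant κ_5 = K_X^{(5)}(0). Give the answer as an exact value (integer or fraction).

κ_5 = K′′′′′(0) = -6840/16807

M_X(t) = (3*e^(t)/7 + 4/7)^6
K_X(t) = log M_X(t) = 6*log(3*e^(t)/7 + 4/7)
K′(t) = 18*e^(t)/(3*e^(t) + 4)
K′′(t) = 72*e^(t)/(9*e^(2*t) + 24*e^(t) + 16)
K′′′(t) = (-216*e^(2*t) + 288*e^(t))/(27*e^(3*t) + 108*e^(2*t) + 144*e^(t) + 64)
K′′′′(t) = (648*e^(3*t) - 3456*e^(2*t) + 1152*e^(t))/(81*e^(4*t) + 432*e^(3*t) + 864*e^(2*t) + 768*e^(t) + 256)
K′′′′′(t) = (-1944*e^(4*t) + 28512*e^(3*t) - 38016*e^(2*t) + 4608*e^(t))/(243*e^(5*t) + 1620*e^(4*t) + 4320*e^(3*t) + 5760*e^(2*t) + 3840*e^(t) + 1024)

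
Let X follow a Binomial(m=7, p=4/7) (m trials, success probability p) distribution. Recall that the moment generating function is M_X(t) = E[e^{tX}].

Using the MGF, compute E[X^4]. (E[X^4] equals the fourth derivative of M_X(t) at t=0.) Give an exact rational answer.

E[X^4] = M′′′′(0) = 145660/343

M_X(t) = (4*e^(t)/7 + 3/7)^7
M′(t) = 16384*e^(7*t)/117649 + 73728*e^(6*t)/117649 + 138240*e^(5*t)/117649 + 138240*e^(4*t)/117649 + 77760*e^(3*t)/117649 + 23328*e^(2*t)/117649 + 2916*e^(t)/117649
M′′(t) = 16384*e^(7*t)/16807 + 442368*e^(6*t)/117649 + 691200*e^(5*t)/117649 + 552960*e^(4*t)/117649 + 233280*e^(3*t)/117649 + 46656*e^(2*t)/117649 + 2916*e^(t)/117649
M′′′(t) = 16384*e^(7*t)/2401 + 2654208*e^(6*t)/117649 + 3456000*e^(5*t)/117649 + 2211840*e^(4*t)/117649 + 699840*e^(3*t)/117649 + 93312*e^(2*t)/117649 + 2916*e^(t)/117649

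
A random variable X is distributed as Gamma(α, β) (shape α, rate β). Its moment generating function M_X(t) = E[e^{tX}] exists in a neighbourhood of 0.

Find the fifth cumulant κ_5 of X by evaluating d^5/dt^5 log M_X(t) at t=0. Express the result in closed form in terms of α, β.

M_X(t) = (β/(β - t))^α
K_X(t) = log M_X(t) = α*(log(β) - log(β - t))
dK/dt = -α/(-β + t)
d^2K/dt^2 = α/(β^2 - 2*β*t + t^2)
d^3K/dt^3 = -2*α/(-β^3 + 3*β^2*t - 3*β*t^2 + t^3)
d^4K/dt^4 = 6*α/(β^4 - 4*β^3*t + 6*β^2*t^2 - 4*β*t^3 + t^4)
d^5K/dt^5 = -24*α/(-β^5 + 5*β^4*t - 10*β^3*t^2 + 10*β^2*t^3 - 5*β*t^4 + t^5)

κ_5 = d^5K/dt^5 |_{t=0} = 24*α/β^5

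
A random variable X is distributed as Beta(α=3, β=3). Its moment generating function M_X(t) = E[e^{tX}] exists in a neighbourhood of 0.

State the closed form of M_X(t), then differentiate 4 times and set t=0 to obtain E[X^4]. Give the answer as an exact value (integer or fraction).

M_X(t) = ₁F₁(3; 6; t)
M^(4)(t) = 5*₁F₁(7; 10; t)/42

E[X^4] = M^(4)(0) = 5/42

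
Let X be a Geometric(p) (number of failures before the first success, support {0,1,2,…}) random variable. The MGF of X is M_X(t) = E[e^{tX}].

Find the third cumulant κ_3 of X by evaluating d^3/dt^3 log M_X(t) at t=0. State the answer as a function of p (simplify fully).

κ_3 = D^3[K](0) = (p^2 - 3*p + 2)/p^3

M_X(t) = p/(-(1 - p)*e^(t) + 1)
K_X(t) = log M_X(t) = log(p) - log(-(1 - p)*e^(t) + 1)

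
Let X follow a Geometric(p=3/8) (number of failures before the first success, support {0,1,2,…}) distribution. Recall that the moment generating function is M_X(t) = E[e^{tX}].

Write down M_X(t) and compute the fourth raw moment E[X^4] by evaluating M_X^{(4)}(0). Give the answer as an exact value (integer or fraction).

M_X(t) = 3/(8*(1 - 5*e^(t)/8))
M^(4)(t) = (-1875*e^(4*t) - 33000*e^(3*t) - 52800*e^(2*t) - 7680*e^(t))/(3125*e^(5*t) - 25000*e^(4*t) + 80000*e^(3*t) - 128000*e^(2*t) + 102400*e^(t) - 32768)

E[X^4] = M^(4)(0) = 10595/27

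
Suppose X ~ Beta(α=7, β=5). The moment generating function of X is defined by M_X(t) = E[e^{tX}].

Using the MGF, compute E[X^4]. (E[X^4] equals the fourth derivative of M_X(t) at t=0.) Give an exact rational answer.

E[X^4] = D^4[M](0) = 2/13

M_X(t) = ₁F₁(7; 12; t)
D^4[M](t) = 2*₁F₁(11; 16; t)/13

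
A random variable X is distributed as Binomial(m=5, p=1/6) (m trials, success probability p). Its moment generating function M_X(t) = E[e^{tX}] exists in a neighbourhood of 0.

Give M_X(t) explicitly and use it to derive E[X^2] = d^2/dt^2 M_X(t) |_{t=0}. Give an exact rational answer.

E[X^2] = D^2[M](0) = 25/18

M_X(t) = (e^(t)/6 + 5/6)^5
D^2[M](t) = 25*e^(5*t)/7776 + 25*e^(4*t)/486 + 125*e^(3*t)/432 + 625*e^(2*t)/972 + 3125*e^(t)/7776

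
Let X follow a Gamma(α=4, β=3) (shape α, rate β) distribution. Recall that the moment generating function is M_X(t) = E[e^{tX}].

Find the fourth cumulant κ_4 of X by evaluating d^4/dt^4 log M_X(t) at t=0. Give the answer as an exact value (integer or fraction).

κ_4 = d^4K/dt^4 |_{t=0} = 8/27

M_X(t) = 81/(3 - t)^4
K_X(t) = log M_X(t) = -4*log(3 - t) + 4*log(3)
dK/dt = -4/(t - 3)
d^2K/dt^2 = 4/(t^2 - 6*t + 9)
d^3K/dt^3 = -8/(t^3 - 9*t^2 + 27*t - 27)
d^4K/dt^4 = 24/(t^4 - 12*t^3 + 54*t^2 - 108*t + 81)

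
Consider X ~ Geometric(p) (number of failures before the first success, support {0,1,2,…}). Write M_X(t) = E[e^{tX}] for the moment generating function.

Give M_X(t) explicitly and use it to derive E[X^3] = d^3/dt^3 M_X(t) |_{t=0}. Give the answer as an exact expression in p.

M_X(t) = p/(-(1 - p)*e^(t) + 1)

E[X^3] = M^(3)(0) = -1 + 7/p - 12/p^2 + 6/p^3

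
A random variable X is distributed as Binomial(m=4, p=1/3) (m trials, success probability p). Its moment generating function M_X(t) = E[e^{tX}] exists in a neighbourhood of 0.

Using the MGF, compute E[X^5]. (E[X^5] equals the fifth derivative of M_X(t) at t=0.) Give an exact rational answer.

M_X(t) = (e^(t)/3 + 2/3)^4
M′(t) = 4*e^(4*t)/81 + 8*e^(3*t)/27 + 16*e^(2*t)/27 + 32*e^(t)/81
M′′(t) = 16*e^(4*t)/81 + 8*e^(3*t)/9 + 32*e^(2*t)/27 + 32*e^(t)/81
M′′′(t) = 64*e^(4*t)/81 + 8*e^(3*t)/3 + 64*e^(2*t)/27 + 32*e^(t)/81
M′′′′(t) = 256*e^(4*t)/81 + 8*e^(3*t) + 128*e^(2*t)/27 + 32*e^(t)/81
M′′′′′(t) = 1024*e^(4*t)/81 + 24*e^(3*t) + 256*e^(2*t)/27 + 32*e^(t)/81

E[X^5] = M′′′′′(0) = 1256/27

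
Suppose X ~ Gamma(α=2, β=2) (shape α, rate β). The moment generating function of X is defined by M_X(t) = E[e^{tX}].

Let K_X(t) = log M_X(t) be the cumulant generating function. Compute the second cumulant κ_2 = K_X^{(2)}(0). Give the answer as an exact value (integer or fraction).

M_X(t) = 4/(2 - t)^2
K_X(t) = log M_X(t) = -2*log(2 - t) + 2*log(2)
K^(2)(t) = 2/(t^2 - 4*t + 4)

κ_2 = K^(2)(0) = 1/2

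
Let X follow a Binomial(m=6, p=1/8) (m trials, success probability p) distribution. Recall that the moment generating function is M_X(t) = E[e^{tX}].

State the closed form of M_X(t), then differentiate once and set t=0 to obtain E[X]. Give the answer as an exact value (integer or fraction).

M_X(t) = (e^(t)/8 + 7/8)^6
M′(t) = 3*e^(6*t)/131072 + 105*e^(5*t)/131072 + 735*e^(4*t)/65536 + 5145*e^(3*t)/65536 + 36015*e^(2*t)/131072 + 50421*e^(t)/131072

E[X] = M′(0) = 3/4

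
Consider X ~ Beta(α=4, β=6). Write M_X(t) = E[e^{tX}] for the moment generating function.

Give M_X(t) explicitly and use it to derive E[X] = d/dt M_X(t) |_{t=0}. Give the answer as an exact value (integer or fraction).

M_X(t) = ₁F₁(4; 10; t)
M′(t) = 2*₁F₁(5; 11; t)/5

E[X] = M′(0) = 2/5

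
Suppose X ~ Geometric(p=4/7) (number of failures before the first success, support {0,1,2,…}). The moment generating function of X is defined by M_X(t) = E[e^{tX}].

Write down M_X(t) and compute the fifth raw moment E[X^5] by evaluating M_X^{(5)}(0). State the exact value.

E[X^5] = d^5M/dt^5 |_{t=0} = 23721/128

M_X(t) = 4/(7*(1 - 3*e^(t)/7))
dM/dt = 12*e^(t)/(9*e^(2*t) - 42*e^(t) + 49)
d^2M/dt^2 = (-36*e^(2*t) - 84*e^(t))/(27*e^(3*t) - 189*e^(2*t) + 441*e^(t) - 343)
d^3M/dt^3 = (108*e^(3*t) + 1008*e^(2*t) + 588*e^(t))/(81*e^(4*t) - 756*e^(3*t) + 2646*e^(2*t) - 4116*e^(t) + 2401)
d^4M/dt^4 = (-324*e^(4*t) - 8316*e^(3*t) - 19404*e^(2*t) - 4116*e^(t))/(243*e^(5*t) - 2835*e^(4*t) + 13230*e^(3*t) - 30870*e^(2*t) + 36015*e^(t) - 16807)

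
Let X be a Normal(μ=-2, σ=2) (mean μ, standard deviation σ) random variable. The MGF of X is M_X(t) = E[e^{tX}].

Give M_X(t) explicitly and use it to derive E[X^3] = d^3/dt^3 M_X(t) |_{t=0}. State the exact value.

E[X^3] = D^3[M](0) = -32

M_X(t) = e^(2*t^2 - 2*t)
D^3[M](t) = (64*t^3*e^(2*t^2) - 96*t^2*e^(2*t^2) + 96*t*e^(2*t^2) - 32*e^(2*t^2))*e^(-2*t)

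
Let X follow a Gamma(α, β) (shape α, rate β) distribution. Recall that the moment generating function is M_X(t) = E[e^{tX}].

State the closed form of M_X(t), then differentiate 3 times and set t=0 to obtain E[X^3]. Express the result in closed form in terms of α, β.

M_X(t) = (β/(β - t))^α
D^3[M](t) = (-α^3*β^α*(1/(β - t))^α - 3*α^2*β^α*(1/(β - t))^α - 2*α*β^α*(1/(β - t))^α)/(-β^3 + 3*β^2*t - 3*β*t^2 + t^3)

E[X^3] = D^3[M](0) = α*(α^2 + 3*α + 2)/β^3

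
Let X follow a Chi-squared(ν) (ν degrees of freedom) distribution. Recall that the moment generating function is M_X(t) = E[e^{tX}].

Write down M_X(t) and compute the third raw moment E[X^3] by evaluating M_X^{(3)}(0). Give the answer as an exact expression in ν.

M_X(t) = (1 - 2*t)^(-ν/2)
dM/dt = -ν/(2*t*(1 - 2*t)^(ν/2) - (1 - 2*t)^(ν/2))
d^2M/dt^2 = (ν^2 + 2*ν)/(4*t^2*(1 - 2*t)^(ν/2) - 4*t*(1 - 2*t)^(ν/2) + (1 - 2*t)^(ν/2))
d^3M/dt^3 = (-ν^3 - 6*ν^2 - 8*ν)/(8*t^3*(1 - 2*t)^(ν/2) - 12*t^2*(1 - 2*t)^(ν/2) + 6*t*(1 - 2*t)^(ν/2) - (1 - 2*t)^(ν/2))

E[X^3] = d^3M/dt^3 |_{t=0} = ν*(ν^2 + 6*ν + 8)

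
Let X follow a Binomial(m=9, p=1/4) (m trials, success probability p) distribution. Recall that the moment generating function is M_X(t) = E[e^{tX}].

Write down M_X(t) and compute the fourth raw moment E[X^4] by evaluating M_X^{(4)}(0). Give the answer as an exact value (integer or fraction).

E[X^4] = D^4[M](0) = 1485/16

M_X(t) = (e^(t)/4 + 3/4)^9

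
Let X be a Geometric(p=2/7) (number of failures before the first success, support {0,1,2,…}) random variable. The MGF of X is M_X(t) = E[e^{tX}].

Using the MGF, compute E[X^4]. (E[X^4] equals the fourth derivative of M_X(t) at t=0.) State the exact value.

E[X^4] = d^4M/dt^4 |_{t=0} = 1590

M_X(t) = 2/(7*(1 - 5*e^(t)/7))
dM/dt = 10*e^(t)/(25*e^(2*t) - 70*e^(t) + 49)
d^2M/dt^2 = (-50*e^(2*t) - 70*e^(t))/(125*e^(3*t) - 525*e^(2*t) + 735*e^(t) - 343)
d^3M/dt^3 = (250*e^(3*t) + 1400*e^(2*t) + 490*e^(t))/(625*e^(4*t) - 3500*e^(3*t) + 7350*e^(2*t) - 6860*e^(t) + 2401)
d^4M/dt^4 = (-1250*e^(4*t) - 19250*e^(3*t) - 26950*e^(2*t) - 3430*e^(t))/(3125*e^(5*t) - 21875*e^(4*t) + 61250*e^(3*t) - 85750*e^(2*t) + 60025*e^(t) - 16807)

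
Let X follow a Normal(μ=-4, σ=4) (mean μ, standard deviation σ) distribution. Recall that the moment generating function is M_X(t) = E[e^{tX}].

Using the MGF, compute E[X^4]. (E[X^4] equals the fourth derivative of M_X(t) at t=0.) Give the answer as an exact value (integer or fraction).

E[X^4] = M^(4)(0) = 2560

M_X(t) = e^(8*t^2 - 4*t)
M^(4)(t) = (65536*t^4*e^(8*t^2) - 65536*t^3*e^(8*t^2) + 49152*t^2*e^(8*t^2) - 16384*t*e^(8*t^2) + 2560*e^(8*t^2))*e^(-4*t)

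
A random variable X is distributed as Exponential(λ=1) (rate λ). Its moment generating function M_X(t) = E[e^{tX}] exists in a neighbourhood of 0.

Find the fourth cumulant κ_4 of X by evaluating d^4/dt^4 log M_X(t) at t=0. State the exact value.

κ_4 = d^4K/dt^4 |_{t=0} = 6

M_X(t) = 1/(1 - t)
K_X(t) = log M_X(t) = -log(1 - t)
dK/dt = -1/(t - 1)
d^2K/dt^2 = 1/(t^2 - 2*t + 1)
d^3K/dt^3 = -2/(t^3 - 3*t^2 + 3*t - 1)
d^4K/dt^4 = 6/(t^4 - 4*t^3 + 6*t^2 - 4*t + 1)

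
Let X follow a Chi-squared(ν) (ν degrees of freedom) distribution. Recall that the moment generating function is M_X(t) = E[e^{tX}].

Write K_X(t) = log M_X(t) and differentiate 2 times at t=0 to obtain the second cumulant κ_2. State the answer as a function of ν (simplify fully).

M_X(t) = (1 - 2*t)^(-ν/2)
K_X(t) = log M_X(t) = -ν*log(1 - 2*t)/2
K′(t) = -ν/(2*t - 1)
K′′(t) = 2*ν/(4*t^2 - 4*t + 1)

κ_2 = K′′(0) = 2*ν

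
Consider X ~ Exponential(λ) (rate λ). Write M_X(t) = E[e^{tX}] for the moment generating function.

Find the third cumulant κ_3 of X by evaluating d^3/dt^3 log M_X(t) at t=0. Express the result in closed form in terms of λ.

M_X(t) = λ/(λ - t)
K_X(t) = log M_X(t) = log(λ) - log(λ - t)
K^(3)(t) = -2/(-λ^3 + 3*λ^2*t - 3*λ*t^2 + t^3)

κ_3 = K^(3)(0) = 2/λ^3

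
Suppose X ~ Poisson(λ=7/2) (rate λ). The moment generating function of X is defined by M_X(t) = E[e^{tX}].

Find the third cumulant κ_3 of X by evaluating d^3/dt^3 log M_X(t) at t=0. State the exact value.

κ_3 = K′′′(0) = 7/2

M_X(t) = e^(7*e^(t)/2 - 7/2)
K_X(t) = log M_X(t) = 7*e^(t)/2 - 7/2
K′(t) = 7*e^(t)/2
K′′(t) = 7*e^(t)/2
K′′′(t) = 7*e^(t)/2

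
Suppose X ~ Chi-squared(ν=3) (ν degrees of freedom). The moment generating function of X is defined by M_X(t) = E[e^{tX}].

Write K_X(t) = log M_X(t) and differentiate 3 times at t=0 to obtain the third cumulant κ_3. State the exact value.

κ_3 = D^3[K](0) = 24

M_X(t) = (1 - 2*t)^(-3/2)
K_X(t) = log M_X(t) = -3*log(1 - 2*t)/2
D^3[K](t) = -24/(8*t^3 - 12*t^2 + 6*t - 1)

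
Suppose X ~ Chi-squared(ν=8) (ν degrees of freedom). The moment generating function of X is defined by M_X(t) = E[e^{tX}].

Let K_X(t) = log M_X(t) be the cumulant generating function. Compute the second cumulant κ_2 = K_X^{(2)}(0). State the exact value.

κ_2 = d^2K/dt^2 |_{t=0} = 16

M_X(t) = (1 - 2*t)^(-4)
K_X(t) = log M_X(t) = -4*log(1 - 2*t)
dK/dt = -8/(2*t - 1)
d^2K/dt^2 = 16/(4*t^2 - 4*t + 1)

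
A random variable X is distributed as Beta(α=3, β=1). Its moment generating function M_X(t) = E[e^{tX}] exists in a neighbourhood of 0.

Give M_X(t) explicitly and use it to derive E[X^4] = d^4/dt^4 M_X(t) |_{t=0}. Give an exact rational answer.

M_X(t) = ₁F₁(3; 4; t)
D^4[M](t) = 3*₁F₁(7; 8; t)/7

E[X^4] = D^4[M](0) = 3/7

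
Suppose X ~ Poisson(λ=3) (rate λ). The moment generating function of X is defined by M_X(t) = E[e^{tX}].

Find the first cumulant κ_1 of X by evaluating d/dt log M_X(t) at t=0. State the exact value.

κ_1 = K^(1)(0) = 3

M_X(t) = e^(3*e^(t) - 3)
K_X(t) = log M_X(t) = 3*e^(t) - 3
K^(1)(t) = 3*e^(t)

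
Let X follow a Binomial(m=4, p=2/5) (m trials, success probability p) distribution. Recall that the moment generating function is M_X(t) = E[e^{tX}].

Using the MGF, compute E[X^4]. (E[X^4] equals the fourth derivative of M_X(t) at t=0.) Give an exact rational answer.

E[X^4] = d^4M/dt^4 |_{t=0} = 15544/625

M_X(t) = (2*e^(t)/5 + 3/5)^4
dM/dt = 64*e^(4*t)/625 + 288*e^(3*t)/625 + 432*e^(2*t)/625 + 216*e^(t)/625
d^2M/dt^2 = 256*e^(4*t)/625 + 864*e^(3*t)/625 + 864*e^(2*t)/625 + 216*e^(t)/625
d^3M/dt^3 = 1024*e^(4*t)/625 + 2592*e^(3*t)/625 + 1728*e^(2*t)/625 + 216*e^(t)/625
d^4M/dt^4 = 4096*e^(4*t)/625 + 7776*e^(3*t)/625 + 3456*e^(2*t)/625 + 216*e^(t)/625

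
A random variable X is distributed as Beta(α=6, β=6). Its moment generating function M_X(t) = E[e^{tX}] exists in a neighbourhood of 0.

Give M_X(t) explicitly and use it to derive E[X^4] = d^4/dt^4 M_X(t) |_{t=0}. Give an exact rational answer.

E[X^4] = D^4[M](0) = 6/65

M_X(t) = ₁F₁(6; 12; t)
D^4[M](t) = 6*₁F₁(10; 16; t)/65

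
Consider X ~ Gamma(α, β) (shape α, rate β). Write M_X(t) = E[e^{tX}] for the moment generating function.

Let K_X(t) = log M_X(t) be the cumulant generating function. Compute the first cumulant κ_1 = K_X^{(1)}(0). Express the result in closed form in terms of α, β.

M_X(t) = (β/(β - t))^α
K_X(t) = log M_X(t) = α*(log(β) - log(β - t))
K′(t) = -α/(-β + t)

κ_1 = K′(0) = α/β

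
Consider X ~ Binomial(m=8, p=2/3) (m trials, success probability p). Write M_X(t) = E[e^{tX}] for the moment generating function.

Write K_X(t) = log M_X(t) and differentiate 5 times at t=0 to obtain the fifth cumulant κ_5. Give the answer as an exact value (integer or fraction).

M_X(t) = (2*e^(t)/3 + 1/3)^8
K_X(t) = log M_X(t) = 8*log(2*e^(t)/3 + 1/3)
D^5[K](t) = (-128*e^(4*t) + 704*e^(3*t) - 352*e^(2*t) + 16*e^(t))/(32*e^(5*t) + 80*e^(4*t) + 80*e^(3*t) + 40*e^(2*t) + 10*e^(t) + 1)

κ_5 = D^5[K](0) = 80/81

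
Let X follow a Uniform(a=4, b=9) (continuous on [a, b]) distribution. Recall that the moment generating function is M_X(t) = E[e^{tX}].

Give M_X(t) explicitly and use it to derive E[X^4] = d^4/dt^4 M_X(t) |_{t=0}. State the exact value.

E[X^4] = d^4M/dt^4 |_{t=0} = 2321

M_X(t) = (e^(9*t) - e^(4*t))/(5*t)
dM/dt = (9*t*e^(9*t) - 4*t*e^(4*t) - e^(9*t) + e^(4*t))/(5*t^2)
d^2M/dt^2 = (81*t^2*e^(9*t) - 16*t^2*e^(4*t) - 18*t*e^(9*t) + 8*t*e^(4*t) + 2*e^(9*t) - 2*e^(4*t))/(5*t^3)
d^3M/dt^3 = (729*t^3*e^(9*t) - 64*t^3*e^(4*t) - 243*t^2*e^(9*t) + 48*t^2*e^(4*t) + 54*t*e^(9*t) - 24*t*e^(4*t) - 6*e^(9*t) + 6*e^(4*t))/(5*t^4)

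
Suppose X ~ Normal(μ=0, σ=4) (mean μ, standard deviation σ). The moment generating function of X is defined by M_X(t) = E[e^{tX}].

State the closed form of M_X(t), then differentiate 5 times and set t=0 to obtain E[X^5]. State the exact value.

E[X^5] = M′′′′′(0) = 0

M_X(t) = e^(8*t^2)
M′(t) = 16*t*e^(8*t^2)
M′′(t) = 256*t^2*e^(8*t^2) + 16*e^(8*t^2)
M′′′(t) = 4096*t^3*e^(8*t^2) + 768*t*e^(8*t^2)
M′′′′(t) = 65536*t^4*e^(8*t^2) + 24576*t^2*e^(8*t^2) + 768*e^(8*t^2)
M′′′′′(t) = 1048576*t^5*e^(8*t^2) + 655360*t^3*e^(8*t^2) + 61440*t*e^(8*t^2)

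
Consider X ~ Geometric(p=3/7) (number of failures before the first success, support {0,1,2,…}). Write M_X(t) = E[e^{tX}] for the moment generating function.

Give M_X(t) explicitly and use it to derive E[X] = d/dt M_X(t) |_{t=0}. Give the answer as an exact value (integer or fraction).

M_X(t) = 3/(7*(1 - 4*e^(t)/7))
D[M](t) = 12*e^(t)/(16*e^(2*t) - 56*e^(t) + 49)

E[X] = D[M](0) = 4/3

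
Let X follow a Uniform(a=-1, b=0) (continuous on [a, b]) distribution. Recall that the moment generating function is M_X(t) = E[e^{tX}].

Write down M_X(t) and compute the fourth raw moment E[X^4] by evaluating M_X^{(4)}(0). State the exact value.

E[X^4] = D^4[M](0) = 1/5

M_X(t) = (1 - e^(-t))/t
D^4[M](t) = (-t^4 - 4*t^3 - 12*t^2 - 24*t + 24*e^(t) - 24)*e^(-t)/t^5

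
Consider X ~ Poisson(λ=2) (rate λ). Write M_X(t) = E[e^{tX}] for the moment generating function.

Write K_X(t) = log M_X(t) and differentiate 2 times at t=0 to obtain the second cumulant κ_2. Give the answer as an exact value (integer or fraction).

M_X(t) = e^(2*e^(t) - 2)
K_X(t) = log M_X(t) = 2*e^(t) - 2
K^(2)(t) = 2*e^(t)

κ_2 = K^(2)(0) = 2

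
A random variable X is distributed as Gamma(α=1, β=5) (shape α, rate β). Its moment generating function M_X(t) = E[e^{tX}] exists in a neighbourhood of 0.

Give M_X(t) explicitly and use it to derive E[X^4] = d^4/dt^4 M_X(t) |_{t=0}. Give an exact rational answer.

E[X^4] = D^4[M](0) = 24/625

M_X(t) = 5/(5 - t)
D^4[M](t) = -120/(t^5 - 25*t^4 + 250*t^3 - 1250*t^2 + 3125*t - 3125)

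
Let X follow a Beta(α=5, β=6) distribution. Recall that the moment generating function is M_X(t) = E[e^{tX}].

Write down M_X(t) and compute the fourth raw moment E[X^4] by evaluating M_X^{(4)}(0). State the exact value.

M_X(t) = ₁F₁(5; 11; t)
D^4[M](t) = 10*₁F₁(9; 15; t)/143

E[X^4] = D^4[M](0) = 10/143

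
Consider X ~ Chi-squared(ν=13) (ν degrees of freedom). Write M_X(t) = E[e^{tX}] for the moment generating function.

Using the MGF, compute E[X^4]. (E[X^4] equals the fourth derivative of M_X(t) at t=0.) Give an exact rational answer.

E[X^4] = M′′′′(0) = 62985

M_X(t) = (1 - 2*t)^(-13/2)
M′(t) = -13/(128*t^7*√(1 - 2*t) - 448*t^6*√(1 - 2*t) + 672*t^5*√(1 - 2*t) - 560*t^4*√(1 - 2*t) + 280*t^3*√(1 - 2*t) - 84*t^2*√(1 - 2*t) + 14*t*√(1 - 2*t) - √(1 - 2*t))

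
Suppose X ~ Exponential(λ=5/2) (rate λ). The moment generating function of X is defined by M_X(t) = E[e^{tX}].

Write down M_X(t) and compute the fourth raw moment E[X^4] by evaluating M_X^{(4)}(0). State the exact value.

M_X(t) = 5/(2*(5/2 - t))
dM/dt = 10/(4*t^2 - 20*t + 25)
d^2M/dt^2 = -40/(8*t^3 - 60*t^2 + 150*t - 125)
d^3M/dt^3 = 240/(16*t^4 - 160*t^3 + 600*t^2 - 1000*t + 625)
d^4M/dt^4 = -1920/(32*t^5 - 400*t^4 + 2000*t^3 - 5000*t^2 + 6250*t - 3125)

E[X^4] = d^4M/dt^4 |_{t=0} = 384/625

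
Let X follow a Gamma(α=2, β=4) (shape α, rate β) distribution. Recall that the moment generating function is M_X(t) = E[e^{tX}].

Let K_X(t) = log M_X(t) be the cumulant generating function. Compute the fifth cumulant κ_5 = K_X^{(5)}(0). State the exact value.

κ_5 = d^5K/dt^5 |_{t=0} = 3/64

M_X(t) = 16/(4 - t)^2
K_X(t) = log M_X(t) = -2*log(4 - t) + 4*log(2)
dK/dt = -2/(t - 4)
d^2K/dt^2 = 2/(t^2 - 8*t + 16)
d^3K/dt^3 = -4/(t^3 - 12*t^2 + 48*t - 64)
d^4K/dt^4 = 12/(t^4 - 16*t^3 + 96*t^2 - 256*t + 256)
d^5K/dt^5 = -48/(t^5 - 20*t^4 + 160*t^3 - 640*t^2 + 1280*t - 1024)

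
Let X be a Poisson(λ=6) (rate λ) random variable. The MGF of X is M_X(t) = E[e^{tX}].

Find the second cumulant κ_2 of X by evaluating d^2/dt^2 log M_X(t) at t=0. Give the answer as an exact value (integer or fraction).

M_X(t) = e^(6*e^(t) - 6)
K_X(t) = log M_X(t) = 6*e^(t) - 6
D^2[K](t) = 6*e^(t)

κ_2 = D^2[K](0) = 6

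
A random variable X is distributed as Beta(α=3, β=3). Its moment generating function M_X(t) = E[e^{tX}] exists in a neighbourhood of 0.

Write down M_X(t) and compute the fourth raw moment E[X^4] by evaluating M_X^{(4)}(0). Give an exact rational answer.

M_X(t) = ₁F₁(3; 6; t)
dM/dt = ₁F₁(4; 7; t)/2
d^2M/dt^2 = 2*₁F₁(5; 8; t)/7
d^3M/dt^3 = 5*₁F₁(6; 9; t)/28
d^4M/dt^4 = 5*₁F₁(7; 10; t)/42

E[X^4] = d^4M/dt^4 |_{t=0} = 5/42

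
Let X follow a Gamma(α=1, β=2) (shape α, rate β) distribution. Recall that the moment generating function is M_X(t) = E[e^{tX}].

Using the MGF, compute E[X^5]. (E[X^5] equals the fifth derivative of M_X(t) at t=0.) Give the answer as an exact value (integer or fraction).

E[X^5] = M^(5)(0) = 15/4

M_X(t) = 2/(2 - t)
M^(5)(t) = 240/(t^6 - 12*t^5 + 60*t^4 - 160*t^3 + 240*t^2 - 192*t + 64)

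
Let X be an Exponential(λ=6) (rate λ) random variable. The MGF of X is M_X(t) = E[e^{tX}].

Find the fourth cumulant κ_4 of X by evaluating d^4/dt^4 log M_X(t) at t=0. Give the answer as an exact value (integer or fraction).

M_X(t) = 6/(6 - t)
K_X(t) = log M_X(t) = -log(6 - t) + log(6)
dK/dt = -1/(t - 6)
d^2K/dt^2 = 1/(t^2 - 12*t + 36)
d^3K/dt^3 = -2/(t^3 - 18*t^2 + 108*t - 216)
d^4K/dt^4 = 6/(t^4 - 24*t^3 + 216*t^2 - 864*t + 1296)

κ_4 = d^4K/dt^4 |_{t=0} = 1/216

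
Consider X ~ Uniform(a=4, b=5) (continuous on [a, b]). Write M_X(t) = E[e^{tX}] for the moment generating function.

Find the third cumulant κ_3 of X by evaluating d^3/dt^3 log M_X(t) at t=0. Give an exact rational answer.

M_X(t) = (e^(5*t) - e^(4*t))/t
K_X(t) = log M_X(t) = -log(t) + log(e^(5*t) - e^(4*t))
K^(3)(t) = (t^3*e^(2*t) + t^3*e^(t) - 2*e^(3*t) + 6*e^(2*t) - 6*e^(t) + 2)/(t^3*e^(3*t) - 3*t^3*e^(2*t) + 3*t^3*e^(t) - t^3)

κ_3 = K^(3)(0) = 0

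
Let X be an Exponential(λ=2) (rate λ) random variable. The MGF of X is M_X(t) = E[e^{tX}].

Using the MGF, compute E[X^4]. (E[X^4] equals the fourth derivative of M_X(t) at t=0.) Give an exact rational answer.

M_X(t) = 2/(2 - t)
M^(4)(t) = -48/(t^5 - 10*t^4 + 40*t^3 - 80*t^2 + 80*t - 32)

E[X^4] = M^(4)(0) = 3/2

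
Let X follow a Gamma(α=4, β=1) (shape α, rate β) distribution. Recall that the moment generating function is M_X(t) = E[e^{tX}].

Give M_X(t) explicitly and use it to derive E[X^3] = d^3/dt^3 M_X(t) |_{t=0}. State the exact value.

E[X^3] = M′′′(0) = 120

M_X(t) = (1 - t)^(-4)
M′(t) = -4/(t^5 - 5*t^4 + 10*t^3 - 10*t^2 + 5*t - 1)
M′′(t) = 20/(t^6 - 6*t^5 + 15*t^4 - 20*t^3 + 15*t^2 - 6*t + 1)
M′′′(t) = -120/(t^7 - 7*t^6 + 21*t^5 - 35*t^4 + 35*t^3 - 21*t^2 + 7*t - 1)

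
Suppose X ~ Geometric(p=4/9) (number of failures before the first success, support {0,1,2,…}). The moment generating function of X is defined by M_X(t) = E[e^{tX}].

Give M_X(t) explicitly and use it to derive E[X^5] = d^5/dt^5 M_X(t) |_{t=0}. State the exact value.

M_X(t) = 4/(9*(1 - 5*e^(t)/9))

E[X^5] = M^(5)(0) = 165535/128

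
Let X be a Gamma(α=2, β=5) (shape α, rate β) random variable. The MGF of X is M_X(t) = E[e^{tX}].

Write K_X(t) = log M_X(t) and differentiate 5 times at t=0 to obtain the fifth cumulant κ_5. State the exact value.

κ_5 = K^(5)(0) = 48/3125

M_X(t) = 25/(5 - t)^2
K_X(t) = log M_X(t) = -2*log(5 - t) + 2*log(5)
K^(5)(t) = -48/(t^5 - 25*t^4 + 250*t^3 - 1250*t^2 + 3125*t - 3125)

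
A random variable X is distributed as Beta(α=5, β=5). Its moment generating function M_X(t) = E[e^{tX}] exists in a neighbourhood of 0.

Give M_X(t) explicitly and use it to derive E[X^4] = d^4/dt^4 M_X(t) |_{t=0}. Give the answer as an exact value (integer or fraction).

E[X^4] = d^4M/dt^4 |_{t=0} = 14/143

M_X(t) = ₁F₁(5; 10; t)
dM/dt = ₁F₁(6; 11; t)/2
d^2M/dt^2 = 3*₁F₁(7; 12; t)/11
d^3M/dt^3 = 7*₁F₁(8; 13; t)/44
d^4M/dt^4 = 14*₁F₁(9; 14; t)/143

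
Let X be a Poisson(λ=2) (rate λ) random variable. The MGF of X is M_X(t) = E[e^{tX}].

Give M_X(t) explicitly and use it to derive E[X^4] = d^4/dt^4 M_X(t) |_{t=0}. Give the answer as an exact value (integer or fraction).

E[X^4] = M′′′′(0) = 94

M_X(t) = e^(2*e^(t) - 2)
M′(t) = 2*e^(-2)*e^(t)*e^(2*e^(t))
M′′(t) = (4*e^(2*t)*e^(2*e^(t)) + 2*e^(t)*e^(2*e^(t)))*e^(-2)
M′′′(t) = (8*e^(3*t)*e^(2*e^(t)) + 12*e^(2*t)*e^(2*e^(t)) + 2*e^(t)*e^(2*e^(t)))*e^(-2)
M′′′′(t) = (16*e^(4*t)*e^(2*e^(t)) + 48*e^(3*t)*e^(2*e^(t)) + 28*e^(2*t)*e^(2*e^(t)) + 2*e^(t)*e^(2*e^(t)))*e^(-2)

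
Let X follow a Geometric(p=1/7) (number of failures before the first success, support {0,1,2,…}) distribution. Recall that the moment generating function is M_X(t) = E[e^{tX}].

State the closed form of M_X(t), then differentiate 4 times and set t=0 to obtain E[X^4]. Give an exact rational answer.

M_X(t) = 1/(7*(1 - 6*e^(t)/7))
D^4[M](t) = (-1296*e^(4*t) - 16632*e^(3*t) - 19404*e^(2*t) - 2058*e^(t))/(7776*e^(5*t) - 45360*e^(4*t) + 105840*e^(3*t) - 123480*e^(2*t) + 72030*e^(t) - 16807)

E[X^4] = D^4[M](0) = 39390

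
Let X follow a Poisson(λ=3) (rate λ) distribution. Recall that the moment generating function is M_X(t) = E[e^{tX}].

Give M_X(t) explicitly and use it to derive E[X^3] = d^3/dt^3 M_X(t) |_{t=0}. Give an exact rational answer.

E[X^3] = M^(3)(0) = 57

M_X(t) = e^(3*e^(t) - 3)
M^(3)(t) = (27*e^(3*t)*e^(3*e^(t)) + 27*e^(2*t)*e^(3*e^(t)) + 3*e^(t)*e^(3*e^(t)))*e^(-3)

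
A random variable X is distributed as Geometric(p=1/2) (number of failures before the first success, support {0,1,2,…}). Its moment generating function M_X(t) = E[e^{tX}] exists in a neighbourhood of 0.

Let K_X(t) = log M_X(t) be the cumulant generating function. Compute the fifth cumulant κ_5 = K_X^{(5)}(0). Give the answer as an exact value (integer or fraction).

M_X(t) = 1/(2*(1 - e^(t)/2))
K_X(t) = log M_X(t) = -log(1 - e^(t)/2) - log(2)
K′(t) = -e^(t)/(e^(t) - 2)
K′′(t) = 2*e^(t)/(e^(2*t) - 4*e^(t) + 4)
K′′′(t) = (-2*e^(2*t) - 4*e^(t))/(e^(3*t) - 6*e^(2*t) + 12*e^(t) - 8)
K′′′′(t) = (2*e^(3*t) + 16*e^(2*t) + 8*e^(t))/(e^(4*t) - 8*e^(3*t) + 24*e^(2*t) - 32*e^(t) + 16)
K′′′′′(t) = (-2*e^(4*t) - 44*e^(3*t) - 88*e^(2*t) - 16*e^(t))/(e^(5*t) - 10*e^(4*t) + 40*e^(3*t) - 80*e^(2*t) + 80*e^(t) - 32)

κ_5 = K′′′′′(0) = 150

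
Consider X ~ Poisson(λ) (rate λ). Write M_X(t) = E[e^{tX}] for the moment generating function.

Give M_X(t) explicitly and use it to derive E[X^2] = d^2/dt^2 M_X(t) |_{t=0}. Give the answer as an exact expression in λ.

M_X(t) = e^(λ*(e^(t) - 1))
M^(2)(t) = (λ^2*e^(2*t)*e^(λ*e^(t)) + λ*e^(t)*e^(λ*e^(t)))*e^(-λ)

E[X^2] = M^(2)(0) = λ*(λ + 1)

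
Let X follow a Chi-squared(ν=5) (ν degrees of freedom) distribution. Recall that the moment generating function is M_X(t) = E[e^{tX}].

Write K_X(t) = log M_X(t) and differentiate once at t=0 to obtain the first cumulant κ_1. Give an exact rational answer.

M_X(t) = (1 - 2*t)^(-5/2)
K_X(t) = log M_X(t) = -5*log(1 - 2*t)/2
dK/dt = -5/(2*t - 1)

κ_1 = dK/dt |_{t=0} = 5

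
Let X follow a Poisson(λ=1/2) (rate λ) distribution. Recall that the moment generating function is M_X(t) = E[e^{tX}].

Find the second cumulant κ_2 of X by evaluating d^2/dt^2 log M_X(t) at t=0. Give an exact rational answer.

κ_2 = D^2[K](0) = 1/2

M_X(t) = e^(e^(t)/2 - 1/2)
K_X(t) = log M_X(t) = e^(t)/2 - 1/2
D^2[K](t) = e^(t)/2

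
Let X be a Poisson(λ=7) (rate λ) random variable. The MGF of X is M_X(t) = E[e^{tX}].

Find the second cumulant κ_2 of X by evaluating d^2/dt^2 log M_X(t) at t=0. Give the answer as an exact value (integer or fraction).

κ_2 = D^2[K](0) = 7

M_X(t) = e^(7*e^(t) - 7)
K_X(t) = log M_X(t) = 7*e^(t) - 7
D^2[K](t) = 7*e^(t)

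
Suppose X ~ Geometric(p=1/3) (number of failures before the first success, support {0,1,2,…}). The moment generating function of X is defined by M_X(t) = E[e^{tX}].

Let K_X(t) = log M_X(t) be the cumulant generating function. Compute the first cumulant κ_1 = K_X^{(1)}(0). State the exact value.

M_X(t) = 1/(3*(1 - 2*e^(t)/3))
K_X(t) = log M_X(t) = -log(1 - 2*e^(t)/3) - log(3)
K^(1)(t) = -2*e^(t)/(2*e^(t) - 3)

κ_1 = K^(1)(0) = 2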